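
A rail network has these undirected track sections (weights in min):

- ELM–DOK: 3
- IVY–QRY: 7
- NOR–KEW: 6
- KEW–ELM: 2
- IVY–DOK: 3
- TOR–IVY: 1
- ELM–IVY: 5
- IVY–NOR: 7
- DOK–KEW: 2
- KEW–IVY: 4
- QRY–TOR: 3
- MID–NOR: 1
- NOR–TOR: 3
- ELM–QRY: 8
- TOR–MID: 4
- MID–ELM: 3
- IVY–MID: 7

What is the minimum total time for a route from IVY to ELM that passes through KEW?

6 min

Best IVY to KEW: IVY → KEW costing 4
Best KEW to ELM: KEW → ELM costing 2
Total via KEW: 4 + 2 = 6 min.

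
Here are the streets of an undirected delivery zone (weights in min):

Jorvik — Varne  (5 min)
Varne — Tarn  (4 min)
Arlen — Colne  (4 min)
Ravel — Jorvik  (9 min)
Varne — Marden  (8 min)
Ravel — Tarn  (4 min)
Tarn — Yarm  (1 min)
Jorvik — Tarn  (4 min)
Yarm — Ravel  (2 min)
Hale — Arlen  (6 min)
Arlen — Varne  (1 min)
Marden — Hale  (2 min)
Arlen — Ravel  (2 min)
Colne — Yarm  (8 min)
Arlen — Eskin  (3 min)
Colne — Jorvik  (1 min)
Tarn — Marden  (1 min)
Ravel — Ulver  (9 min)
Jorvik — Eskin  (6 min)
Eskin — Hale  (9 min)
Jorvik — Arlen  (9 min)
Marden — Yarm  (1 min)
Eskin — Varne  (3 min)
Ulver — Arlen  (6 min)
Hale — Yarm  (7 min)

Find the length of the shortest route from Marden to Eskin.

Settle nodes by increasing distance from Marden:
Marden: 0
Tarn: 1  (via Marden)
Yarm: 1  (via Marden)
Hale: 2  (via Marden)
Ravel: 3  (via Yarm)
Varne: 5  (via Tarn)
Jorvik: 5  (via Tarn)
Arlen: 5  (via Ravel)
Colne: 6  (via Jorvik)
Eskin: 8  (via Varne)
Shortest route: Marden–Tarn–Varne–Eskin = 8 min.

8 min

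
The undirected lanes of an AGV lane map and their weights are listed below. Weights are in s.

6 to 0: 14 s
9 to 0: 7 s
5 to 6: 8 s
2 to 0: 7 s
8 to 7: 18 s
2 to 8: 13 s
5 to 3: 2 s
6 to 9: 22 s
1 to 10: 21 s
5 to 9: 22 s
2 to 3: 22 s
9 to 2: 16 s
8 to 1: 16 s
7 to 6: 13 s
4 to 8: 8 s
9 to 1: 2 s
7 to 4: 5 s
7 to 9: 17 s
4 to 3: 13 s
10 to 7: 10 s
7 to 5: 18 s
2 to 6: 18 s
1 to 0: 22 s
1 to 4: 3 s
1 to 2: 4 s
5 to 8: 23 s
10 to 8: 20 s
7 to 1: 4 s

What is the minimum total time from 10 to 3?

Candidate routes:
10–7–5–3: 10+18+2 = 30
10–7–4–3: 10+5+13 = 28
10–7–1–4–3: 10+4+3+13 = 30
The minimum is 28 s via 10–7–4–3.

28 s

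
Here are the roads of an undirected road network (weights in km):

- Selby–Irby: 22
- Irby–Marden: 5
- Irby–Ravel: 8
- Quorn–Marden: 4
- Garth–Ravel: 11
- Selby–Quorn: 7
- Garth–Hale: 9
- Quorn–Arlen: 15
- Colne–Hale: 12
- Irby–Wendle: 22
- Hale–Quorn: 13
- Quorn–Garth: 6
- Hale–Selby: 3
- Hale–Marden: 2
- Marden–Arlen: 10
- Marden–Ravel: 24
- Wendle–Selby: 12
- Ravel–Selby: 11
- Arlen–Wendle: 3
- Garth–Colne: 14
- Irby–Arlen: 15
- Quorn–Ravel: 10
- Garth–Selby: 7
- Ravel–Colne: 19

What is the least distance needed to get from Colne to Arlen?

Shortest distances from Colne:
Colne: 0
Hale: 12  (via Colne)
Marden: 14  (via Hale)
Garth: 14  (via Colne)
Selby: 15  (via Hale)
Quorn: 18  (via Marden)
Ravel: 19  (via Colne)
Irby: 19  (via Marden)
Arlen: 24  (via Marden)
Shortest route: Colne–Hale–Marden–Arlen = 24 km.

24 km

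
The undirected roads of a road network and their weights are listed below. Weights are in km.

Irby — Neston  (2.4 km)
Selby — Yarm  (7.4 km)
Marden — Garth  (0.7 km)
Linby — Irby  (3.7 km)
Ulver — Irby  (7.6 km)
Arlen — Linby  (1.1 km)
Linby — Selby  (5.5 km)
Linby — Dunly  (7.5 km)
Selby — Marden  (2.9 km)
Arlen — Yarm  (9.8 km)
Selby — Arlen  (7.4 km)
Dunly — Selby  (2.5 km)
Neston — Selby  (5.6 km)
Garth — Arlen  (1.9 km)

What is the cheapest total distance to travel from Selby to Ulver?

15.6 km

Settle nodes by increasing distance from Selby:
Selby: 0
Dunly: 2.5  (via Selby)
Marden: 2.9  (via Selby)
Garth: 3.6  (via Marden)
Arlen: 5.5  (via Garth)
Linby: 5.5  (via Selby)
Neston: 5.6  (via Selby)
Yarm: 7.4  (via Selby)
Irby: 8  (via Neston)
Ulver: 15.6  (via Irby)
Shortest route: Selby–Neston–Irby–Ulver = 15.6 km.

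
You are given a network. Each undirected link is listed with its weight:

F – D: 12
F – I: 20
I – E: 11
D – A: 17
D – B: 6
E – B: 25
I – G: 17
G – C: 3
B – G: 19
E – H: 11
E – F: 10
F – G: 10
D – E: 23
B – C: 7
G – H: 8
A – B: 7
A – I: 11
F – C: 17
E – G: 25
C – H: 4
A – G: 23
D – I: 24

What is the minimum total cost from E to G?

18

Candidate routes:
E–H–C–G: 11+4+3 = 18
E–H–G: 11+8 = 19
E–F–G: 10+10 = 20
Cheapest is E–H–C–G at 18.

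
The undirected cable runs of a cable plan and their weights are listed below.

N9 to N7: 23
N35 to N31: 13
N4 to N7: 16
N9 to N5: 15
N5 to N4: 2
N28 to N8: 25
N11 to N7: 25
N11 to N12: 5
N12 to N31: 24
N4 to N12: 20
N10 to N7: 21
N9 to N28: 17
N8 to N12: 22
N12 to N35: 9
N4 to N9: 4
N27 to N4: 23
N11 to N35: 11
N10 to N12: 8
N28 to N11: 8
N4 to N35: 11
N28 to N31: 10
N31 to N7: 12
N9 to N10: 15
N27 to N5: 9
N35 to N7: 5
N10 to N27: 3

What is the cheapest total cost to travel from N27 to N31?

33

Candidate routes:
N27–N10–N12–N31: 3+8+24 = 35
N27–N10–N12–N35–N31: 3+8+9+13 = 33
N27–N10–N12–N11–N28–N31: 3+8+5+8+10 = 34
N27–N5–N4–N35–N31: 9+2+11+13 = 35
The minimum is 33 via N27–N10–N12–N35–N31.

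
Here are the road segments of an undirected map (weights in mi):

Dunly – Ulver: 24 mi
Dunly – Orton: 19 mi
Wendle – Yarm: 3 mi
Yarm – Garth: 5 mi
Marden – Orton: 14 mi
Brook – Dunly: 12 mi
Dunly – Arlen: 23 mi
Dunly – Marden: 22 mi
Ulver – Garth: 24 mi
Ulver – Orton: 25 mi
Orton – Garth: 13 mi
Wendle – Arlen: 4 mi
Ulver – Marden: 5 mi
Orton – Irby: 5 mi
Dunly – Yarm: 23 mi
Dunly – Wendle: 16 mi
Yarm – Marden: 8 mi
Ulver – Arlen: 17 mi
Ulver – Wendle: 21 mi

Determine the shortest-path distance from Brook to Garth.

36 mi

Enumerating some paths:
Brook - Dunly - Wendle - Yarm - Garth: 12+16+3+5 = 36
Brook - Dunly - Yarm - Garth: 12+23+5 = 40
Brook - Dunly - Orton - Garth: 12+19+13 = 44
The minimum is 36 mi via Brook - Dunly - Wendle - Yarm - Garth.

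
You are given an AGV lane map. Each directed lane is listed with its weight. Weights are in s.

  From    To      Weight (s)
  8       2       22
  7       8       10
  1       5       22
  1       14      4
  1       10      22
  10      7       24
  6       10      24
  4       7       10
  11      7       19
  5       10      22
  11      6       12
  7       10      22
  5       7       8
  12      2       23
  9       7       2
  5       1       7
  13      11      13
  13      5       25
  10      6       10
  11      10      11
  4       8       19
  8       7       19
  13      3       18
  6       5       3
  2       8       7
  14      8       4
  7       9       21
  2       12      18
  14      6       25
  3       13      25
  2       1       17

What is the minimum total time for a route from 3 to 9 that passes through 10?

91 s

Best 3 to 10: 3–13–11–10 costing 49
Shortest 10→9: 10–6–5–7–9 = 42
Total via 10: 49 + 42 = 91 s.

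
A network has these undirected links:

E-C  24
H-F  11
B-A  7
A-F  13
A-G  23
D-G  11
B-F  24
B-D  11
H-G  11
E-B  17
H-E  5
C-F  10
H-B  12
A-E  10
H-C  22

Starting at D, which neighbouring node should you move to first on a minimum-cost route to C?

Candidate routes:
D–G–H–F–C: 11+11+11+10 = 43
D–B–A–F–C: 11+7+13+10 = 41
D–G–H–C: 11+11+22 = 44
Cheapest is D–B–A–F–C at 41.
So from D the first move is to B.

B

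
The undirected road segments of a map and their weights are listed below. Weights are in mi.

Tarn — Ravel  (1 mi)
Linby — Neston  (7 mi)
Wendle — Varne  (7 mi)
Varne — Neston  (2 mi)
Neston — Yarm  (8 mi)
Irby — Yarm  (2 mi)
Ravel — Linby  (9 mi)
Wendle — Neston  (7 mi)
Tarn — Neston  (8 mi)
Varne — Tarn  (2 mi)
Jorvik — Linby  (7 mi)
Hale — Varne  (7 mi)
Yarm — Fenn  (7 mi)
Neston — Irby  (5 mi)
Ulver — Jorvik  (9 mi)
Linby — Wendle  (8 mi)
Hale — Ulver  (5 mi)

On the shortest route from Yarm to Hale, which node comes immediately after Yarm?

Enumerating some paths:
Yarm → Neston → Varne → Hale: 8+2+7 = 17
Yarm → Irby → Neston → Varne → Hale: 2+5+2+7 = 16
The minimum is 16 mi via Yarm → Irby → Neston → Varne → Hale.
So from Yarm the first move is to Irby.

Irby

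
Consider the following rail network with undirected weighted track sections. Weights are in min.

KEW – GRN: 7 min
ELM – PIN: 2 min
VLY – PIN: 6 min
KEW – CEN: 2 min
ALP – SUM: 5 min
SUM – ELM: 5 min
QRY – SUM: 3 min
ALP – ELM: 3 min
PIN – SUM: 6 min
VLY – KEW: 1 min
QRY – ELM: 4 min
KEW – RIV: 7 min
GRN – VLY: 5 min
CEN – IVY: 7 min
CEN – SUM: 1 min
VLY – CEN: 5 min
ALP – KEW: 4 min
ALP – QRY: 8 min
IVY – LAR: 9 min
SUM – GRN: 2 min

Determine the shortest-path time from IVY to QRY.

Enumerating some paths:
IVY - CEN - SUM - QRY: 7+1+3 = 11
IVY - CEN - KEW - VLY - GRN - SUM - QRY: 7+2+1+5+2+3 = 20
IVY - CEN - SUM - ELM - QRY: 7+1+5+4 = 17
Cheapest is IVY - CEN - SUM - QRY at 11 min.

11 min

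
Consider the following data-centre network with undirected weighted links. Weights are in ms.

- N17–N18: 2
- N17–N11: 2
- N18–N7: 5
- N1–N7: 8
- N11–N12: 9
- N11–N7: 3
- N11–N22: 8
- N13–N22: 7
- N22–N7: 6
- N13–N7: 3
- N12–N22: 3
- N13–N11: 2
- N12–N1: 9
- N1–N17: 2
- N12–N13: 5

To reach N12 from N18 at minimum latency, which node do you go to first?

N17

Enumerating some paths:
N18–N17–N11–N13–N12: 2+2+2+5 = 11
N18–N17–N1–N12: 2+2+9 = 13
N18–N7–N13–N12: 5+3+5 = 13
The minimum is 11 ms via N18–N17–N11–N13–N12.
So from N18 the first move is to N17.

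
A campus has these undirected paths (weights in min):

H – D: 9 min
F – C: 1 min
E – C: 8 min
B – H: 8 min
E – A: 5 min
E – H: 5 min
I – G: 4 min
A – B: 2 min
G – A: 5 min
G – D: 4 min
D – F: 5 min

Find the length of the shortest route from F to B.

Settle nodes by increasing distance from F:
F: 0
C: 1  (via F)
D: 5  (via F)
E: 9  (via C)
G: 9  (via D)
I: 13  (via G)
A: 14  (via E)
H: 14  (via D)
B: 16  (via A)
Shortest route: F → C → E → A → B = 16 min.

16 min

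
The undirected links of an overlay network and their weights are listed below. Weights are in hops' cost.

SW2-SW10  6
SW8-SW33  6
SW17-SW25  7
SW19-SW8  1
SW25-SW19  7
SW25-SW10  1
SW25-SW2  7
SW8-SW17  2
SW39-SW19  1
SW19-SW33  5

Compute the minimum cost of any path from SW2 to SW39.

15 hops' cost

Candidate routes:
SW2–SW10–SW25–SW17–SW8–SW19–SW39: 6+1+7+2+1+1 = 18
SW2–SW25–SW17–SW8–SW19–SW39: 7+7+2+1+1 = 18
SW2–SW25–SW19–SW39: 7+7+1 = 15
The minimum is 15 hops' cost via SW2–SW25–SW19–SW39.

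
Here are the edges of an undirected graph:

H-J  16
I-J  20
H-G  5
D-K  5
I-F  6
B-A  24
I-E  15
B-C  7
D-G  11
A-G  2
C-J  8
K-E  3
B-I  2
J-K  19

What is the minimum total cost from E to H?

24

Running Dijkstra from E:
E: 0
K: 3  (via E)
D: 8  (via K)
I: 15  (via E)
B: 17  (via I)
G: 19  (via D)
A: 21  (via G)
F: 21  (via I)
J: 22  (via K)
C: 24  (via B)
H: 24  (via G)
Shortest route: E–K–D–G–H = 24.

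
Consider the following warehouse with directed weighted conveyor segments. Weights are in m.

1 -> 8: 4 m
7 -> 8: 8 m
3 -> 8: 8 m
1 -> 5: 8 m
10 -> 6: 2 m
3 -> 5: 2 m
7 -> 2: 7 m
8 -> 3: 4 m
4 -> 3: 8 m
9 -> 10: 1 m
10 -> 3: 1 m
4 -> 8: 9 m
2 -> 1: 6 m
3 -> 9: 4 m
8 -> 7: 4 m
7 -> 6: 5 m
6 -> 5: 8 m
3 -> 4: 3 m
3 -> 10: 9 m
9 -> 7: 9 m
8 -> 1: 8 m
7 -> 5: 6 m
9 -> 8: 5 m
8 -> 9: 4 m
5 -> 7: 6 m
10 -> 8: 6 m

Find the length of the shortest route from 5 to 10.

19 m

Running Dijkstra from 5:
5: 0
7: 6  (via 5)
6: 11  (via 7)
2: 13  (via 7)
8: 14  (via 7)
3: 18  (via 8)
9: 18  (via 8)
1: 19  (via 2)
10: 19  (via 9)
Shortest route: 5 → 7 → 8 → 9 → 10 = 19 m.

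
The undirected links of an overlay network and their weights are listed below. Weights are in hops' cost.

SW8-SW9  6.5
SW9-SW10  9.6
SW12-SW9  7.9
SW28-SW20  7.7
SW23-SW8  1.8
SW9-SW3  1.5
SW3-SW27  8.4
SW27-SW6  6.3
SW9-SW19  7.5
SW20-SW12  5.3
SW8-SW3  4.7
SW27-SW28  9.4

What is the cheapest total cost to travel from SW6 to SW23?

Running Dijkstra from SW6:
SW6: 0
SW27: 6.3  (via SW6)
SW3: 14.7  (via SW27)
SW28: 15.7  (via SW27)
SW9: 16.2  (via SW3)
SW8: 19.4  (via SW3)
SW23: 21.2  (via SW8)
Shortest route: SW6 → SW27 → SW3 → SW8 → SW23 = 21.2 hops' cost.

21.2 hops' cost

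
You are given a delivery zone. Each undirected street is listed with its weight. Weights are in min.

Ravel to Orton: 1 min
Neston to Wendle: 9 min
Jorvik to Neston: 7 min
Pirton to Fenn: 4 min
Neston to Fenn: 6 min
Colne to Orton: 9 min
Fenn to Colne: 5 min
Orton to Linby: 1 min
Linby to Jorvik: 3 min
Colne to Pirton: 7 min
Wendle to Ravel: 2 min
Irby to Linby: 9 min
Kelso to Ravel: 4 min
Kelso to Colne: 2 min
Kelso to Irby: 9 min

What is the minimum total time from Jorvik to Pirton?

Running Dijkstra from Jorvik:
Jorvik: 0
Linby: 3  (via Jorvik)
Orton: 4  (via Linby)
Ravel: 5  (via Orton)
Wendle: 7  (via Ravel)
Neston: 7  (via Jorvik)
Kelso: 9  (via Ravel)
Colne: 11  (via Kelso)
Irby: 12  (via Linby)
Fenn: 13  (via Neston)
Pirton: 17  (via Fenn)
Shortest route: Jorvik → Neston → Fenn → Pirton = 17 min.

17 min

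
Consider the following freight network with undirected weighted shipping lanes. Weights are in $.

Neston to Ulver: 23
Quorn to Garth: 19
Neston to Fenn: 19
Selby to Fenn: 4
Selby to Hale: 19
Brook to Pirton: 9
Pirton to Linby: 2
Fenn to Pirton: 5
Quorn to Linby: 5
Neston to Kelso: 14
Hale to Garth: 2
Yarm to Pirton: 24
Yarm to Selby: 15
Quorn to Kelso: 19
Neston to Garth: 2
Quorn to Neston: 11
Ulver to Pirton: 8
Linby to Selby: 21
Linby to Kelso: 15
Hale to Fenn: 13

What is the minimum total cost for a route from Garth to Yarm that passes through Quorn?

$44

Shortest Garth→Quorn: Garth → Neston → Quorn = 13
Best Quorn to Yarm: Quorn → Linby → Pirton → Yarm costing 31
Total via Quorn: 13 + 31 = $44.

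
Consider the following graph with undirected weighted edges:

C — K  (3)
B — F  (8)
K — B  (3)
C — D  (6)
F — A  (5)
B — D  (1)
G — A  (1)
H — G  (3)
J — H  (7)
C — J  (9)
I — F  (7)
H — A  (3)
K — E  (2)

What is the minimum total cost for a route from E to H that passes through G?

Best E to G: E–K–B–F–A–G costing 19
Shortest G→H: G–H = 3
Total via G: 19 + 3 = 22.

22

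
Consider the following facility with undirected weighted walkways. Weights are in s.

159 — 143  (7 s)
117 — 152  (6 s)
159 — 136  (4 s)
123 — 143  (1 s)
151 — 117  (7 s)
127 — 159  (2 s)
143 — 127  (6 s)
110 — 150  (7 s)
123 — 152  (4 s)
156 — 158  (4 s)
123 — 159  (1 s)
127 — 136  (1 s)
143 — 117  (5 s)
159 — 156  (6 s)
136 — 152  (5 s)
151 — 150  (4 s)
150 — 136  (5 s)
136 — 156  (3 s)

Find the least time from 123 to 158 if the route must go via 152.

16 s

Best 123 to 152: 123 → 152 costing 4
Best 152 to 158: 152 → 136 → 156 → 158 costing 12
Total via 152: 4 + 12 = 16 s.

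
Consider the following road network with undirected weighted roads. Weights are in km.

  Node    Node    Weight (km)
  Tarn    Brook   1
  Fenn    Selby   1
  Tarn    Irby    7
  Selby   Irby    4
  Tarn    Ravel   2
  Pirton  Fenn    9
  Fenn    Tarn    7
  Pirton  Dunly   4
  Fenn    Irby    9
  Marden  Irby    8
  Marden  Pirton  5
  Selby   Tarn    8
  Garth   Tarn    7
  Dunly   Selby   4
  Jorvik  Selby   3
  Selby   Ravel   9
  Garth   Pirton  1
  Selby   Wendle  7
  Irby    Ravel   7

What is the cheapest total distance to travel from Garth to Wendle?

Settle nodes by increasing distance from Garth:
Garth: 0
Pirton: 1  (via Garth)
Dunly: 5  (via Pirton)
Marden: 6  (via Pirton)
Tarn: 7  (via Garth)
Brook: 8  (via Tarn)
Ravel: 9  (via Tarn)
Selby: 9  (via Dunly)
Fenn: 10  (via Pirton)
Jorvik: 12  (via Selby)
Irby: 13  (via Selby)
Wendle: 16  (via Selby)
Shortest route: Garth–Pirton–Dunly–Selby–Wendle = 16 km.

16 km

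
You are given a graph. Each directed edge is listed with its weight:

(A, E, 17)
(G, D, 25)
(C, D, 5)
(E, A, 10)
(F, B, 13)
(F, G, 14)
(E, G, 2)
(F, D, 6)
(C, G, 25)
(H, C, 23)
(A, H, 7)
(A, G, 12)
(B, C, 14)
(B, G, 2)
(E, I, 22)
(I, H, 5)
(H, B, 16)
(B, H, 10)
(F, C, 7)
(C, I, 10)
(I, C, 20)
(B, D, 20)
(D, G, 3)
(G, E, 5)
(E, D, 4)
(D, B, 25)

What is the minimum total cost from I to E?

28

Shortest distances from I:
I: 0
H: 5  (via I)
C: 20  (via I)
B: 21  (via H)
G: 23  (via B)
D: 25  (via C)
E: 28  (via G)
Shortest route: I–H–B–G–E = 28.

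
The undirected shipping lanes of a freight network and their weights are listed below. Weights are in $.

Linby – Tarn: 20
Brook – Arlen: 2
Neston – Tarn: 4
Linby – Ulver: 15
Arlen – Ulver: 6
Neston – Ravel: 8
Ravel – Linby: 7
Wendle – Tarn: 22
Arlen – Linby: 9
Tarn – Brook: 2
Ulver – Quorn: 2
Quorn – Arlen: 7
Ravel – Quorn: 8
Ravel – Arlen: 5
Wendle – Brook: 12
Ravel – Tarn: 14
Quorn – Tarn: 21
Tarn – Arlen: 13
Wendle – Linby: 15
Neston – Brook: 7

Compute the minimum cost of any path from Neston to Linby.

$15

Candidate routes:
Neston–Tarn–Brook–Arlen–Ravel–Linby: 4+2+2+5+7 = 20
Neston–Ravel–Linby: 8+7 = 15
Neston–Tarn–Brook–Arlen–Linby: 4+2+2+9 = 17
Neston–Brook–Arlen–Linby: 7+2+9 = 18
Cheapest is Neston–Ravel–Linby at $15.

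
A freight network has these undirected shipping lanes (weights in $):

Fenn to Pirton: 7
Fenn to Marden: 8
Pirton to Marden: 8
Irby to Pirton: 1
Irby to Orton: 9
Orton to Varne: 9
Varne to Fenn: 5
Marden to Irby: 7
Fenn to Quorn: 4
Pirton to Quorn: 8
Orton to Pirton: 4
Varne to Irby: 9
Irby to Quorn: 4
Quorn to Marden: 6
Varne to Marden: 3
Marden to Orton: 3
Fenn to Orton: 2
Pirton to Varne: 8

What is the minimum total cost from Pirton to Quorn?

$5

Shortest distances from Pirton:
Pirton: 0
Irby: 1  (via Pirton)
Orton: 4  (via Pirton)
Quorn: 5  (via Irby)
Shortest route: Pirton → Irby → Quorn = $5.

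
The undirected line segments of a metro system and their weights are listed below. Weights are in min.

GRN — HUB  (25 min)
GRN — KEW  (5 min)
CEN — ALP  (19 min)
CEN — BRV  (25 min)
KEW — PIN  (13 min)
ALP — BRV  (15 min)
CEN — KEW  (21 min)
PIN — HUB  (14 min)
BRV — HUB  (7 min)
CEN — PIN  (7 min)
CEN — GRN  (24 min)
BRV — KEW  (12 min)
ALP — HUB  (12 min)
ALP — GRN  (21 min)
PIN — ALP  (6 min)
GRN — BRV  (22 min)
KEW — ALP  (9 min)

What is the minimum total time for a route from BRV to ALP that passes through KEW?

Shortest BRV→KEW: BRV → KEW = 12
Shortest KEW→ALP: KEW → ALP = 9
Total via KEW: 12 + 9 = 21 min.

21 min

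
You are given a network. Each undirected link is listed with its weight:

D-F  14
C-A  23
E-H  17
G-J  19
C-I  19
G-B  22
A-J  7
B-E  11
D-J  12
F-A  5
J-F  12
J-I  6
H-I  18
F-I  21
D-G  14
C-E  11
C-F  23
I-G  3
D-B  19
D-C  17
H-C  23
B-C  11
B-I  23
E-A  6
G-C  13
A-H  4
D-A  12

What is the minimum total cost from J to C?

22

Enumerating some paths:
J → A → E → C: 7+6+11 = 24
J → I → G → C: 6+3+13 = 22
The minimum is 22 via J → I → G → C.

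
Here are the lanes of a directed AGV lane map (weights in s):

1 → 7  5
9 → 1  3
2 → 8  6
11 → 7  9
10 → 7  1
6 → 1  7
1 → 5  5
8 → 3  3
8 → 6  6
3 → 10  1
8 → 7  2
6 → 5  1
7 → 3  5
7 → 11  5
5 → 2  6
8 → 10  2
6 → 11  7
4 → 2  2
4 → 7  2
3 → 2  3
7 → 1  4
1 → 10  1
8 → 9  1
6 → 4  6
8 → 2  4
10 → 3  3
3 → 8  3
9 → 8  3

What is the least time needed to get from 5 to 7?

Settle nodes by increasing distance from 5:
5: 0
2: 6  (via 5)
8: 12  (via 2)
9: 13  (via 8)
7: 14  (via 8)
Shortest route: 5–2–8–7 = 14 s.

14 s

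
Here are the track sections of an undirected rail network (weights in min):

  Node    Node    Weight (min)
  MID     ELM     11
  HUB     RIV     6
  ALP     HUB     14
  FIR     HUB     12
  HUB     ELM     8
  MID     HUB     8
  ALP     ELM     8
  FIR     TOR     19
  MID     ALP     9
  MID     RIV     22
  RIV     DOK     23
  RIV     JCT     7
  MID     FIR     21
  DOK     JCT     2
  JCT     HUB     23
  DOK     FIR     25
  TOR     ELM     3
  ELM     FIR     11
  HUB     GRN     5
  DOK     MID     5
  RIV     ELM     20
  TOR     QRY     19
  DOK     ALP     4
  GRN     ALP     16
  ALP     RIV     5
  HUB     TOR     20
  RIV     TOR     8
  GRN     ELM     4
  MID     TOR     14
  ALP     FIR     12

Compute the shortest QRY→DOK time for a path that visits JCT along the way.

Best QRY to JCT: QRY–TOR–RIV–JCT costing 34
Shortest JCT→DOK: JCT–DOK = 2
Total via JCT: 34 + 2 = 36 min.

36 min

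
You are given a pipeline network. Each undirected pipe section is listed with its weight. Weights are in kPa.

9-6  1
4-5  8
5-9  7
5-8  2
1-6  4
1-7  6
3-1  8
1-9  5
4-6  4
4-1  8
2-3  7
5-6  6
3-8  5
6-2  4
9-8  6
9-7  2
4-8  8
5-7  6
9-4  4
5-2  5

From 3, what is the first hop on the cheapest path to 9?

8

Candidate routes:
3–8–9: 5+6 = 11
3–2–6–9: 7+4+1 = 12
Cheapest is 3–8–9 at 11 kPa.
So from 3 the first move is to 8.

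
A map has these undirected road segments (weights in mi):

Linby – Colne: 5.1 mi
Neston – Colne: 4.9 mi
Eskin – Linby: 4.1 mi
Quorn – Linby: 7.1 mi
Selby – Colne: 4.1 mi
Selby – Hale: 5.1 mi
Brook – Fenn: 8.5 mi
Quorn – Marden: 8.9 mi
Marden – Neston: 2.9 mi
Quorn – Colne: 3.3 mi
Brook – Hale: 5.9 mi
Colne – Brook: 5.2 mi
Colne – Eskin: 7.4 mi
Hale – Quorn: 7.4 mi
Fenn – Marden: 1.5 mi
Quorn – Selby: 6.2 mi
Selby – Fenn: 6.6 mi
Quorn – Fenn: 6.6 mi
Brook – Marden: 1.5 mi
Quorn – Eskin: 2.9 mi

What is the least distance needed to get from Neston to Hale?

10.3 mi

Enumerating some paths:
Neston–Marden–Brook–Hale: 2.9+1.5+5.9 = 10.3
Neston–Colne–Selby–Hale: 4.9+4.1+5.1 = 14.1
The minimum is 10.3 mi via Neston–Marden–Brook–Hale.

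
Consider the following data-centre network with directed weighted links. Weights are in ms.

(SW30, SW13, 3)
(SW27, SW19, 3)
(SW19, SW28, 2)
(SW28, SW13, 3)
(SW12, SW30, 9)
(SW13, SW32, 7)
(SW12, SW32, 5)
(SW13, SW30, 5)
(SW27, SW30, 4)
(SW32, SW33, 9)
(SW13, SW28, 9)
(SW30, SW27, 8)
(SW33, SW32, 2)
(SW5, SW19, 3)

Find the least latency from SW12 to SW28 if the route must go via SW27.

22 ms

Shortest SW12→SW27: SW12 → SW30 → SW27 = 17
Best SW27 to SW28: SW27 → SW19 → SW28 costing 5
Total via SW27: 17 + 5 = 22 ms.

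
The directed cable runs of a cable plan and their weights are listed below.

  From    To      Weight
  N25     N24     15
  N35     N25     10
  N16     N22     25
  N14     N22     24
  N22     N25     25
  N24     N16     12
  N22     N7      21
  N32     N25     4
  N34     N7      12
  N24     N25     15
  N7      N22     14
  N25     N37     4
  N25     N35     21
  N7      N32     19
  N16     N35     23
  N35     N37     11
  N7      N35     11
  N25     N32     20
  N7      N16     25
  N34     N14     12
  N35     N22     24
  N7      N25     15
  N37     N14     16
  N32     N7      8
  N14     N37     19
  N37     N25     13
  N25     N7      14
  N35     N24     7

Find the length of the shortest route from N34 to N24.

30

Enumerating some paths:
N34 - N7 - N25 - N24: 12+15+15 = 42
N34 - N7 - N32 - N25 - N24: 12+19+4+15 = 50
N34 - N7 - N35 - N24: 12+11+7 = 30
N34 - N7 - N35 - N25 - N24: 12+11+10+15 = 48
The minimum is 30 via N34 - N7 - N35 - N24.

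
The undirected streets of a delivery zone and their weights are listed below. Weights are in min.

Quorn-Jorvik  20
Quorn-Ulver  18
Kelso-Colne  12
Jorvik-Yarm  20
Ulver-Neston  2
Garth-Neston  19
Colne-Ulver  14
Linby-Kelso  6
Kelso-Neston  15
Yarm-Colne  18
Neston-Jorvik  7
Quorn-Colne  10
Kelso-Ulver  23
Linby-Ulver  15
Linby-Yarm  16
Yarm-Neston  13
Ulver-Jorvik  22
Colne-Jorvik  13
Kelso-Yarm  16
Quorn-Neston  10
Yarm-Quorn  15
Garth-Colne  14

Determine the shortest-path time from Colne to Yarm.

18 min

Candidate routes:
Colne → Yarm: 18 = 18
Colne → Quorn → Yarm: 10+15 = 25
The minimum is 18 min via Colne → Yarm.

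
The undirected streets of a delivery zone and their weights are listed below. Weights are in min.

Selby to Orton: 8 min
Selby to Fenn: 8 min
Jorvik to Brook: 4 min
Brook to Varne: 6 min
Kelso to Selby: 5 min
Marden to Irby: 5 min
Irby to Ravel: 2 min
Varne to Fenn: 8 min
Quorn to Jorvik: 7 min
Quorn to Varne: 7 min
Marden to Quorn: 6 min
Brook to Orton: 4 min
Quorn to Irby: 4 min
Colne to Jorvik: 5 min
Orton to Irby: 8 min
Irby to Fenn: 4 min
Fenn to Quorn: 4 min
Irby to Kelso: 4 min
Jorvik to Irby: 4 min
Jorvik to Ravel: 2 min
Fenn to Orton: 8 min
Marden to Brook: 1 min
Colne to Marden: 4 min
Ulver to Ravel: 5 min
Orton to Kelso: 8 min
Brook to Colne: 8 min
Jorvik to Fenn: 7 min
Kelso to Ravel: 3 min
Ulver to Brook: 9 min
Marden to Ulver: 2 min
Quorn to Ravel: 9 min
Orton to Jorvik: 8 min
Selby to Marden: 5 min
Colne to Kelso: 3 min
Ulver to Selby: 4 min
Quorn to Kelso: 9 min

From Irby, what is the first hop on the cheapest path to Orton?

Compare a few routes:
Irby → Ravel → Jorvik → Orton: 2+2+8 = 12
Irby → Orton: 8 = 8
Irby → Marden → Brook → Orton: 5+1+4 = 10
Irby → Ravel → Jorvik → Brook → Orton: 2+2+4+4 = 12
The minimum is 8 min via Irby → Orton.
So from Irby the first move is to Orton.

Orton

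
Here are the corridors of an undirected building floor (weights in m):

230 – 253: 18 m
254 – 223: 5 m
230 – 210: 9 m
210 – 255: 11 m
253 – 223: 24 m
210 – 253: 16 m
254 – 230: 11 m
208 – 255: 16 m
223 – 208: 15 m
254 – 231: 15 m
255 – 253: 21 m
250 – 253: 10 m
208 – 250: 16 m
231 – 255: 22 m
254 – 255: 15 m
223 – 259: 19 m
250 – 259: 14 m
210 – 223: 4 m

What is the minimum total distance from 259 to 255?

34 m

Shortest distances from 259:
259: 0
250: 14  (via 259)
223: 19  (via 259)
210: 23  (via 223)
254: 24  (via 223)
253: 24  (via 250)
208: 30  (via 250)
230: 32  (via 210)
255: 34  (via 210)
Shortest route: 259 → 223 → 210 → 255 = 34 m.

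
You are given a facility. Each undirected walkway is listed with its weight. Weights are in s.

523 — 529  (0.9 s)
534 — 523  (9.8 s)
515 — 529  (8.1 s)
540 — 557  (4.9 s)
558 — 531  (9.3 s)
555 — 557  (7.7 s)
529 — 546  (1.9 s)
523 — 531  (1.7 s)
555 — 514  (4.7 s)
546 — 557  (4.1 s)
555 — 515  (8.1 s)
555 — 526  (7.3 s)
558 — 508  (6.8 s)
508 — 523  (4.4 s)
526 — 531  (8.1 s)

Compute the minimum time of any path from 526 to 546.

12.6 s

Candidate routes:
526 → 531 → 523 → 529 → 546: 8.1+1.7+0.9+1.9 = 12.6
526 → 555 → 515 → 529 → 546: 7.3+8.1+8.1+1.9 = 25.4
526 → 555 → 557 → 546: 7.3+7.7+4.1 = 19.1
The minimum is 12.6 s via 526 → 531 → 523 → 529 → 546.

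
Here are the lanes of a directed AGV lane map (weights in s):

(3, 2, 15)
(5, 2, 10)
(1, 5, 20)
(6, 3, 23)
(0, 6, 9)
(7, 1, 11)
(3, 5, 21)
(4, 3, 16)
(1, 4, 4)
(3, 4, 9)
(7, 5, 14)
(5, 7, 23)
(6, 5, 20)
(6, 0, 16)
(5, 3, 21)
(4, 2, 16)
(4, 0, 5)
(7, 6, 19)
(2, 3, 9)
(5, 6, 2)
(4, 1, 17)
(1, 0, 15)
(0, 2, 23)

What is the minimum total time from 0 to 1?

Settle nodes by increasing distance from 0:
0: 0
6: 9  (via 0)
2: 23  (via 0)
5: 29  (via 6)
3: 32  (via 6)
4: 41  (via 3)
7: 52  (via 5)
1: 58  (via 4)
Shortest route: 0–6–3–4–1 = 58 s.

58 s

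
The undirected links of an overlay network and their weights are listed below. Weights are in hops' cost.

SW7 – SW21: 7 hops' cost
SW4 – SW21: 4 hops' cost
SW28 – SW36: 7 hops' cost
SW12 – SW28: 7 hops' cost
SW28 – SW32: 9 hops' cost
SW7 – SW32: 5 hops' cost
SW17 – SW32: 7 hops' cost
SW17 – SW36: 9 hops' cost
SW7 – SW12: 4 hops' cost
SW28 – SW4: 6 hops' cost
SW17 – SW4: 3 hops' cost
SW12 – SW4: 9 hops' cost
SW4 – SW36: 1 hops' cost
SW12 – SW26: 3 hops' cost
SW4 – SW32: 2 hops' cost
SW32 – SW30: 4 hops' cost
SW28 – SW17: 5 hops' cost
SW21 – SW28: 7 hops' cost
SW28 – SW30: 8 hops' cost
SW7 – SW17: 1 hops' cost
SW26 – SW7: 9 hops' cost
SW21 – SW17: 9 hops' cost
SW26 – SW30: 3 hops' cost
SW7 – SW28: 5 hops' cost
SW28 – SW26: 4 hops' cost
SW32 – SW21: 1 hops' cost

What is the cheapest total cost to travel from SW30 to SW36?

Running Dijkstra from SW30:
SW30: 0
SW26: 3  (via SW30)
SW32: 4  (via SW30)
SW21: 5  (via SW32)
SW4: 6  (via SW32)
SW12: 6  (via SW26)
SW36: 7  (via SW4)
Shortest route: SW30 → SW32 → SW4 → SW36 = 7 hops' cost.

7 hops' cost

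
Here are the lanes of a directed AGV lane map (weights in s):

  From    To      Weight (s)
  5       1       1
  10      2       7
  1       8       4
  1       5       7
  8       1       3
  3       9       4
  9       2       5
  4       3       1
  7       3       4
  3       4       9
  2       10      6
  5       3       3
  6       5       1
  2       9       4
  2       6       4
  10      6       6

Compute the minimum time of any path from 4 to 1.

16 s

Compare a few routes:
4 → 3 → 9 → 2 → 10 → 6 → 5 → 1: 1+4+5+6+6+1+1 = 24
4 → 3 → 9 → 2 → 6 → 5 → 1: 1+4+5+4+1+1 = 16
Cheapest is 4 → 3 → 9 → 2 → 6 → 5 → 1 at 16 s.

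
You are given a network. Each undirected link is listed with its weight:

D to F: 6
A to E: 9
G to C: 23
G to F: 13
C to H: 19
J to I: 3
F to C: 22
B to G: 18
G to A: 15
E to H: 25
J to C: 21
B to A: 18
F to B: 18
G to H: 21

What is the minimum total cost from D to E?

Candidate routes:
D → F → B → A → E: 6+18+18+9 = 51
D → F → G → H → E: 6+13+21+25 = 65
D → F → G → A → E: 6+13+15+9 = 43
D → F → G → B → A → E: 6+13+18+18+9 = 64
The minimum is 43 via D → F → G → A → E.

43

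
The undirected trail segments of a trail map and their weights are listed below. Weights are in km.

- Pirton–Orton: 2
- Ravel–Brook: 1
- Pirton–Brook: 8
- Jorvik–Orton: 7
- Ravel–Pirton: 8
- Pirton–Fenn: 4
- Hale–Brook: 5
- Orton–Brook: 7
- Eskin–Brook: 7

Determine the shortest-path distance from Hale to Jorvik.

Settle nodes by increasing distance from Hale:
Hale: 0
Brook: 5  (via Hale)
Ravel: 6  (via Brook)
Orton: 12  (via Brook)
Eskin: 12  (via Brook)
Pirton: 13  (via Brook)
Fenn: 17  (via Pirton)
Jorvik: 19  (via Orton)
Shortest route: Hale → Brook → Orton → Jorvik = 19 km.

19 km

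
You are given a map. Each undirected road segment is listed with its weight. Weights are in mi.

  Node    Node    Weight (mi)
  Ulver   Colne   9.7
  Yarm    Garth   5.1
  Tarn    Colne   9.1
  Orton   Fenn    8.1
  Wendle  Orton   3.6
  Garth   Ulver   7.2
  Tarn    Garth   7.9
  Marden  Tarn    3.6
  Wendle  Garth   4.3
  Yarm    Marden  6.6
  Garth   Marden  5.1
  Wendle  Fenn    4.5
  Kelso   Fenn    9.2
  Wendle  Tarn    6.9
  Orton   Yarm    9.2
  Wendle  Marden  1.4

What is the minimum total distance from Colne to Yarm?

19.3 mi

Shortest distances from Colne:
Colne: 0
Tarn: 9.1  (via Colne)
Ulver: 9.7  (via Colne)
Marden: 12.7  (via Tarn)
Wendle: 14.1  (via Marden)
Garth: 16.9  (via Ulver)
Orton: 17.7  (via Wendle)
Fenn: 18.6  (via Wendle)
Yarm: 19.3  (via Marden)
Shortest route: Colne–Tarn–Marden–Yarm = 19.3 mi.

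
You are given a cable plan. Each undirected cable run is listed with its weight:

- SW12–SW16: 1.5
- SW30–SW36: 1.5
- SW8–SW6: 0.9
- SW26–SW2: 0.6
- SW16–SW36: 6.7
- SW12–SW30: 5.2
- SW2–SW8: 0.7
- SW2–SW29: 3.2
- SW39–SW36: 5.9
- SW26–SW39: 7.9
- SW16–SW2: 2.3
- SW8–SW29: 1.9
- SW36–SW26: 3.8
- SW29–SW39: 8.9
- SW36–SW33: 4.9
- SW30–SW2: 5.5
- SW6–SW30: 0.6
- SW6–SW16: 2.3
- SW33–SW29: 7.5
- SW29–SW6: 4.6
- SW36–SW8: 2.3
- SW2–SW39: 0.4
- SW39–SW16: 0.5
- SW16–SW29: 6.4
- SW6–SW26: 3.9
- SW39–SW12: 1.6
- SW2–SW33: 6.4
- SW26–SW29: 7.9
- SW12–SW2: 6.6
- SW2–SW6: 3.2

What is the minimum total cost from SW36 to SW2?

Shortest distances from SW36:
SW36: 0
SW30: 1.5  (via SW36)
SW6: 2.1  (via SW30)
SW8: 2.3  (via SW36)
SW2: 3  (via SW8)
Shortest route: SW36–SW8–SW2 = 3.

3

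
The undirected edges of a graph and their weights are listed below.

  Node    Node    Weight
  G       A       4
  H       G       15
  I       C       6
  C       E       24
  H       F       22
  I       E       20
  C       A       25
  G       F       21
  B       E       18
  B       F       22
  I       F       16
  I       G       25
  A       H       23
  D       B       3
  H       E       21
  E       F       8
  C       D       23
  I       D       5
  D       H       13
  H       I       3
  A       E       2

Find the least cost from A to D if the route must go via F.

31

Best A to F: A → E → F costing 10
Shortest F→D: F → I → D = 21
Total via F: 10 + 21 = 31.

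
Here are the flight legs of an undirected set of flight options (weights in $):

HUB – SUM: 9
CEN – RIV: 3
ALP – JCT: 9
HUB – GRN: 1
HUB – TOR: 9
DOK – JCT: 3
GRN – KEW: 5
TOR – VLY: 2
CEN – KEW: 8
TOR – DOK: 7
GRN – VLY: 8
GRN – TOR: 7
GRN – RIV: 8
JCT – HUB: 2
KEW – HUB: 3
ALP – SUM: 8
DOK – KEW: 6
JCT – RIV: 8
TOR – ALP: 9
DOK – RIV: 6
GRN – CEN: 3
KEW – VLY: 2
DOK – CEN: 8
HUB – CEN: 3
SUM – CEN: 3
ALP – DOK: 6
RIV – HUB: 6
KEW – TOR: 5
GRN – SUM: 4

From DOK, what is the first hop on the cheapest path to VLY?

Enumerating some paths:
DOK - TOR - VLY: 7+2 = 9
DOK - JCT - HUB - KEW - VLY: 3+2+3+2 = 10
DOK - KEW - VLY: 6+2 = 8
The minimum is $8 via DOK - KEW - VLY.
So from DOK the first move is to KEW.

KEW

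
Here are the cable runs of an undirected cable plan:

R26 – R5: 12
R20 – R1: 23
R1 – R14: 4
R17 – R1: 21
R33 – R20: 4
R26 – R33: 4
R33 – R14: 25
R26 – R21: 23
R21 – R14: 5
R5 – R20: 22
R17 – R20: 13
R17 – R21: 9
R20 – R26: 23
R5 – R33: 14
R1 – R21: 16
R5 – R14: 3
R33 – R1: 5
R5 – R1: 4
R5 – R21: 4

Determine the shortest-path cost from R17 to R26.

Settle nodes by increasing distance from R17:
R17: 0
R21: 9  (via R17)
R20: 13  (via R17)
R5: 13  (via R21)
R14: 14  (via R21)
R1: 17  (via R5)
R33: 17  (via R20)
R26: 21  (via R33)
Shortest route: R17 → R20 → R33 → R26 = 21.

21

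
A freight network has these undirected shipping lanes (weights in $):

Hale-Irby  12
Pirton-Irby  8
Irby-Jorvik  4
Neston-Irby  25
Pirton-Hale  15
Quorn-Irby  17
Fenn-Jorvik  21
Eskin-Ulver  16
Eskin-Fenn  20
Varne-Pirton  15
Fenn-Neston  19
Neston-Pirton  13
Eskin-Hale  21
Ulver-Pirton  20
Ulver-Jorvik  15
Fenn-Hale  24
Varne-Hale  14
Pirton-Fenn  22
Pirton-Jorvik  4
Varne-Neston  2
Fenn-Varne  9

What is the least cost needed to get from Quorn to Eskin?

Enumerating some paths:
Quorn → Irby → Pirton → Jorvik → Ulver → Eskin: 17+8+4+15+16 = 60
Quorn → Irby → Jorvik → Ulver → Eskin: 17+4+15+16 = 52
Quorn → Irby → Hale → Eskin: 17+12+21 = 50
Cheapest is Quorn → Irby → Hale → Eskin at $50.

$50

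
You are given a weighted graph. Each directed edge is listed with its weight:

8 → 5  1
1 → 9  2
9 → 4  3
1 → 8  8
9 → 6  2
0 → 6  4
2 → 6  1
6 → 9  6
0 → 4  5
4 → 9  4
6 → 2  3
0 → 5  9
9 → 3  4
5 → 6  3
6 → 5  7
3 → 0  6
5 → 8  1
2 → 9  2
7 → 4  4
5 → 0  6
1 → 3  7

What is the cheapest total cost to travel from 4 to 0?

14

Shortest distances from 4:
4: 0
9: 4  (via 4)
6: 6  (via 9)
3: 8  (via 9)
2: 9  (via 6)
5: 13  (via 6)
0: 14  (via 3)
Shortest route: 4–9–3–0 = 14.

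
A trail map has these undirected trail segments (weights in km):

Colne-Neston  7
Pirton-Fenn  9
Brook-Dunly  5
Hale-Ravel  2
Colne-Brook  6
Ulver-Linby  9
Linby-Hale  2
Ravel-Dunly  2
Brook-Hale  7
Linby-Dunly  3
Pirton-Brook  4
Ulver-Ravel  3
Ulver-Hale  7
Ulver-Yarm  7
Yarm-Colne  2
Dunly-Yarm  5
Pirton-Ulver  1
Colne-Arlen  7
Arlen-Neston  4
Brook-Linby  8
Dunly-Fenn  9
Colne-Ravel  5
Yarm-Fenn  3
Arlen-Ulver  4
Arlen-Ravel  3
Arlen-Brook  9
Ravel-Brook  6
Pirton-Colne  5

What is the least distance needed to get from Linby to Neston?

Enumerating some paths:
Linby - Hale - Ravel - Arlen - Neston: 2+2+3+4 = 11
Linby - Dunly - Ravel - Arlen - Neston: 3+2+3+4 = 12
The minimum is 11 km via Linby - Hale - Ravel - Arlen - Neston.

11 km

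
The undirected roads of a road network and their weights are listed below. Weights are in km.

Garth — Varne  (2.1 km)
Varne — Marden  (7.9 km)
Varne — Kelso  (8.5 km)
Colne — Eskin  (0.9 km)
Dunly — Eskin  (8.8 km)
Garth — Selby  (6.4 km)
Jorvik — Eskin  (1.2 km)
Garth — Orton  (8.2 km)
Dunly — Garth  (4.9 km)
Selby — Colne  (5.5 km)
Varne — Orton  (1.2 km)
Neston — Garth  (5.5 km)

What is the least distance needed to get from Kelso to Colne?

22.5 km

Settle nodes by increasing distance from Kelso:
Kelso: 0
Varne: 8.5  (via Kelso)
Orton: 9.7  (via Varne)
Garth: 10.6  (via Varne)
Dunly: 15.5  (via Garth)
Neston: 16.1  (via Garth)
Marden: 16.4  (via Varne)
Selby: 17  (via Garth)
Colne: 22.5  (via Selby)
Shortest route: Kelso → Varne → Garth → Selby → Colne = 22.5 km.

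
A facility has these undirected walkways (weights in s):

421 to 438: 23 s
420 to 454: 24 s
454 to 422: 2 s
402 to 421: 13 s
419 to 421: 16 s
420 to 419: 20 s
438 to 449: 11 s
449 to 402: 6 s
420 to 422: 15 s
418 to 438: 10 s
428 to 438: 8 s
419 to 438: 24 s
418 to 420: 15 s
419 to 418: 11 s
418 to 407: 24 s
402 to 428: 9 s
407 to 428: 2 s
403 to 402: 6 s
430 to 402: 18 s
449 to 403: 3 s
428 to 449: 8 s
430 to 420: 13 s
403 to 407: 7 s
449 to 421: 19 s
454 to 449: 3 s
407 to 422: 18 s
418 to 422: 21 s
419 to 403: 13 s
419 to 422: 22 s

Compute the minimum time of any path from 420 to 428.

28 s

Shortest distances from 420:
420: 0
430: 13  (via 420)
422: 15  (via 420)
418: 15  (via 420)
454: 17  (via 422)
449: 20  (via 454)
419: 20  (via 420)
403: 23  (via 449)
438: 25  (via 418)
402: 26  (via 449)
428: 28  (via 449)
Shortest route: 420 → 422 → 454 → 449 → 428 = 28 s.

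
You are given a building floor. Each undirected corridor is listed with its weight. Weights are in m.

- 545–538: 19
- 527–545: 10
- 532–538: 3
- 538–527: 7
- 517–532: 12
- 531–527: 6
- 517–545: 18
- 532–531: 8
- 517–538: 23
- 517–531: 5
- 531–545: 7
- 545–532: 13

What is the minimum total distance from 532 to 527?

Shortest distances from 532:
532: 0
538: 3  (via 532)
531: 8  (via 532)
527: 10  (via 538)
Shortest route: 532–538–527 = 10 m.

10 m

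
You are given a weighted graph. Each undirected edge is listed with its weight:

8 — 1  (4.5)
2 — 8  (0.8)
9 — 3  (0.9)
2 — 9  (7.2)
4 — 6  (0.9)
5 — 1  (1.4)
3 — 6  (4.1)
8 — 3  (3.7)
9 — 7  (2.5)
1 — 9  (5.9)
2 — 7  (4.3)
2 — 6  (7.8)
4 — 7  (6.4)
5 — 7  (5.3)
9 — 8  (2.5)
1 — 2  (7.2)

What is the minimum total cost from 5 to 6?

12.3

Compare a few routes:
5 - 7 - 4 - 6: 5.3+6.4+0.9 = 12.6
5 - 7 - 9 - 3 - 6: 5.3+2.5+0.9+4.1 = 12.8
5 - 1 - 9 - 3 - 6: 1.4+5.9+0.9+4.1 = 12.3
The minimum is 12.3 via 5 - 1 - 9 - 3 - 6.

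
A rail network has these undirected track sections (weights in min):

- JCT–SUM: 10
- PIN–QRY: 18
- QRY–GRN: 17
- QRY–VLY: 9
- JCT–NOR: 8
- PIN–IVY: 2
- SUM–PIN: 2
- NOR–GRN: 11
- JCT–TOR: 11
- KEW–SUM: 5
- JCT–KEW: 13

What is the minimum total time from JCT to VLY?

39 min

Settle nodes by increasing distance from JCT:
JCT: 0
NOR: 8  (via JCT)
SUM: 10  (via JCT)
TOR: 11  (via JCT)
PIN: 12  (via SUM)
KEW: 13  (via JCT)
IVY: 14  (via PIN)
GRN: 19  (via NOR)
QRY: 30  (via PIN)
VLY: 39  (via QRY)
Shortest route: JCT–SUM–PIN–QRY–VLY = 39 min.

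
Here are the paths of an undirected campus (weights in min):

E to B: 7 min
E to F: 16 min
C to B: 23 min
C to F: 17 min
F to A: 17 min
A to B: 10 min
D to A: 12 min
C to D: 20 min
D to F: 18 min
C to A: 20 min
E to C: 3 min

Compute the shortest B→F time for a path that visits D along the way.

40 min

Best B to D: B–A–D costing 22
Best D to F: D–F costing 18
Total via D: 22 + 18 = 40 min.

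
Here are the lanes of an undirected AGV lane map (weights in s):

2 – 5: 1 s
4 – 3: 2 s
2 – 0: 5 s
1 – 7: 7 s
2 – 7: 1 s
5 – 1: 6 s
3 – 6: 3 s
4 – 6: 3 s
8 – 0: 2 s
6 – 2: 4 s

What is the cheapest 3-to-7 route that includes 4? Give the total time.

Best 3 to 4: 3–4 costing 2
Shortest 4→7: 4–6–2–7 = 8
Total via 4: 2 + 8 = 10 s.

10 s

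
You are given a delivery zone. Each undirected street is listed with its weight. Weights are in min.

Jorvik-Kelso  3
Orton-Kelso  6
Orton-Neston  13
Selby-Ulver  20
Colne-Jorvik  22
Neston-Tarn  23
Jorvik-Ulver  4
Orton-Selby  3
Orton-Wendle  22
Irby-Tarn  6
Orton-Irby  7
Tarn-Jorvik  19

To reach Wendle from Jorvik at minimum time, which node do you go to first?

Compare a few routes:
Jorvik - Tarn - Irby - Orton - Wendle: 19+6+7+22 = 54
Jorvik - Kelso - Orton - Wendle: 3+6+22 = 31
Jorvik - Ulver - Selby - Orton - Wendle: 4+20+3+22 = 49
Cheapest is Jorvik - Kelso - Orton - Wendle at 31 min.
So from Jorvik the first move is to Kelso.

Kelso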